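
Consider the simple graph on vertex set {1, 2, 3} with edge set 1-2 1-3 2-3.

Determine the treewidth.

A width-2 tree decomposition is:
Bags: B1 = {1, 2, 3}
Tree: (single bag)
With just one bag of size 3, the width is 3 − 1 = 2, so tw(G) ≤ 2. For the lower bound, the 3 vertices {1, 2, 3} are pairwise adjacent, and any tree decomposition puts a clique entirely inside one bag — forcing width ≥ 2. The upper and lower bounds meet at 2, so that is the treewidth.

2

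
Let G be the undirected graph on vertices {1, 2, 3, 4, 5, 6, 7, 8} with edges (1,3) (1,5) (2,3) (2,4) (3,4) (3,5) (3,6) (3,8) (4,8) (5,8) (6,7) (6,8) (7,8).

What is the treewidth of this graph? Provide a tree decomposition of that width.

Every bag has size at most 3, so the width is 3 − 1 = 2 and tw(G) ≤ 2. On the other hand G contains the 3-clique {3, 4, 8}. A clique must lie in a single bag of any decomposition, so no decomposition can have width below 2. Combining the bounds, tw(G) = 2.

Treewidth 2.
One optimal decomposition is:
Bags: B1 = {3, 4, 8}  B2 = {3, 6, 8}  B3 = {3, 5, 8}  B4 = {6, 7, 8}  B5 = {2, 3, 4}  B6 = {1, 3, 5}
Tree: B1–B2, B1–B3, B2–B4, B1–B5, B3–B6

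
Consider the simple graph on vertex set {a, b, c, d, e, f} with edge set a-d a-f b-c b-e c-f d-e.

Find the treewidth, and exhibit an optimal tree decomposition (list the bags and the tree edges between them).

Every bag has size at most 3, so the width is 3 − 1 = 2 and tw(G) ≤ 2. The edges d–a–f–c–b–e–d form a cycle, so G is not a tree and its treewidth is at least 2. The upper and lower bounds meet at 2, so that is the treewidth.

Treewidth 2.
One such decomposition:
Bags: B1 = {a, d, f}  B2 = {c, d, f}  B3 = {b, c, d}  B4 = {b, d, e}
Tree: B1–B2, B2–B3, B3–B4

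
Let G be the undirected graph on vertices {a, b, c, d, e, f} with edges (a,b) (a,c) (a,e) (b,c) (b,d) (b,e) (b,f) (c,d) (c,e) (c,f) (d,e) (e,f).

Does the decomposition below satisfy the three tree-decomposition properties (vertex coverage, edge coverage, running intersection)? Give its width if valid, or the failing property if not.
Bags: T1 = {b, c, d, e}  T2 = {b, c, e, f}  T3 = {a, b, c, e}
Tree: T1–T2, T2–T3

Checking the three conditions: (i) the bags cover all of {a, b, c, d, e, f}; (ii) for each edge, some bag contains both endpoints; (iii) the bags containing any fixed vertex form a subtree. All hold, so the decomposition is valid with width 4 − 1 = 3.

Yes; width 3.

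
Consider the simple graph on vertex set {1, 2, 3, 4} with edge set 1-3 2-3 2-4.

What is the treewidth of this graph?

A width-1 tree decomposition is:
Bags: B1 = {2, 3}  B2 = {1, 3}  B3 = {2, 4}
Tree: B1–B2, B1–B3
The largest bag has 2 vertices, giving width 1; this decomposition certifies tw(G) ≤ 1. G has an edge, so its treewidth is at least 1. Therefore the treewidth is 1.

1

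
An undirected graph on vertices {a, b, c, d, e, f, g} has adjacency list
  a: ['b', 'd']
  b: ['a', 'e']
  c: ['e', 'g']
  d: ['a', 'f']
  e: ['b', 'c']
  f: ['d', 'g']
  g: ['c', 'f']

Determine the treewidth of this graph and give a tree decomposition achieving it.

Each bag holds 3 vertices, so the decomposition has width 2, which upper-bounds the treewidth. Since e–b–a–d–f–g–c–e is a cycle in G, G is not acyclic. Forests are exactly the graphs of treewidth ≤ 1, so tw(G) ≥ 2. Therefore the treewidth is 2.

Treewidth 2.
One such decomposition:
Bags: B1 = {a, b, e}  B2 = {a, d, e}  B3 = {d, e, f}  B4 = {e, f, g}  B5 = {c, e, g}
Tree: B1–B2, B2–B3, B3–B4, B4–B5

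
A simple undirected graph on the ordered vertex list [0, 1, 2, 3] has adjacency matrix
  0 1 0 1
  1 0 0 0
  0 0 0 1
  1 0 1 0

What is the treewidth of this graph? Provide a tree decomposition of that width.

The largest bag has 2 vertices, giving width 1; this decomposition certifies tw(G) ≤ 1. Any graph with an edge has treewidth ≥ 1, and G has the edge 2–3. The upper and lower bounds meet at 1, so that is the treewidth.

Treewidth 1.
Bags: B1 = {2, 3}  B2 = {0, 3}  B3 = {0, 1}
Tree: B1–B2, B2–B3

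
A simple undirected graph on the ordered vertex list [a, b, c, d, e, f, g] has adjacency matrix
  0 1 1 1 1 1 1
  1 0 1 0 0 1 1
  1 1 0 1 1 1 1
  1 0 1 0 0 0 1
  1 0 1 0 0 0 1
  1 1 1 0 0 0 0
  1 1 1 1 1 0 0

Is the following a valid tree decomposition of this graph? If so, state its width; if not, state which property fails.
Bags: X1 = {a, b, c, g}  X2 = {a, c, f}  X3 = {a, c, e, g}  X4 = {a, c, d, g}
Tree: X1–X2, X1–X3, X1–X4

No — edge (b,f) lies in no bag.

A tree decomposition must satisfy three properties: every vertex lies in some bag; for every edge, both endpoints lie together in some bag; and for every vertex, the bags containing it form a connected subtree. Here edge (b,f) lies in no bag, so the decomposition is invalid.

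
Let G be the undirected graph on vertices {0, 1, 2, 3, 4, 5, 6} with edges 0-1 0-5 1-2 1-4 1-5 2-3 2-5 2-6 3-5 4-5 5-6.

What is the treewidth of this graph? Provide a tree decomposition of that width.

Every bag has size at most 3, so the width is 3 − 1 = 2 and tw(G) ≤ 2. For the lower bound, the 3 vertices {0, 1, 5} are pairwise adjacent, and any tree decomposition puts a clique entirely inside one bag — forcing width ≥ 2. Combining the bounds, tw(G) = 2.

Treewidth 2.
One such decomposition:
Bags: B1 = {1, 2, 5}  B2 = {2, 5, 6}  B3 = {1, 4, 5}  B4 = {2, 3, 5}  B5 = {0, 1, 5}
Tree: B1–B2, B1–B3, B2–B4, B1–B5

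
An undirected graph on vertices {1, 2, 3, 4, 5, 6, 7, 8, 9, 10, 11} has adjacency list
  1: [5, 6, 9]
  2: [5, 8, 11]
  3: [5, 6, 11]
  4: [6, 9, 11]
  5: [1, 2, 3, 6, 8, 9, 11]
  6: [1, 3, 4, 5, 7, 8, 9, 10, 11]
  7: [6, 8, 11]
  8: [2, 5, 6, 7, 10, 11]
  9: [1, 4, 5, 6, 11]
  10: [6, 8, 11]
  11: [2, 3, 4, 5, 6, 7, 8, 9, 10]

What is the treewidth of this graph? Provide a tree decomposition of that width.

Treewidth 3.
One such decomposition:
Bags: B1 = {6, 8, 10, 11}  B2 = {5, 6, 8, 11}  B3 = {5, 6, 9, 11}  B4 = {2, 5, 8, 11}  B5 = {6, 7, 8, 11}  B6 = {3, 5, 6, 11}  B7 = {4, 6, 9, 11}  B8 = {1, 5, 6, 9}
Tree: B1–B2, B2–B3, B2–B4, B2–B5, B2–B6, B3–B7, B3–B8

The largest bag has 4 vertices, giving width 3; this decomposition certifies tw(G) ≤ 3. Conversely, {2, 5, 8, 11} is a clique of size 4, and the vertices of any clique must share a bag in every tree decomposition; so some bag has ≥ 4 vertices and tw(G) ≥ 3. Therefore the treewidth is 3.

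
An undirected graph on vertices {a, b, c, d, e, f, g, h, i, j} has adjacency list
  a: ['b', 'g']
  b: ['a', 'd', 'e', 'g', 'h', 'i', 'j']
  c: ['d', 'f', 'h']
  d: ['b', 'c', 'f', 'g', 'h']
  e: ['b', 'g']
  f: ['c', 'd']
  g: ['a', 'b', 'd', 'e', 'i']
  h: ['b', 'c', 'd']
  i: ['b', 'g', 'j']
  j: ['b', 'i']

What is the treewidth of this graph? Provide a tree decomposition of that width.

Treewidth 2.
One optimal decomposition is:
Bags: B1 = {b, d, g}  B2 = {b, d, h}  B3 = {b, g, i}  B4 = {c, d, h}  B5 = {c, d, f}  B6 = {b, e, g}  B7 = {b, i, j}  B8 = {a, b, g}
Tree: B1–B2, B1–B3, B2–B4, B4–B5, B1–B6, B3–B7, B1–B8

Each bag holds 3 vertices, so the decomposition has width 2, which upper-bounds the treewidth. For the lower bound, the 3 vertices {c, d, h} are pairwise adjacent, and any tree decomposition puts a clique entirely inside one bag — forcing width ≥ 2. Combining the bounds, tw(G) = 2.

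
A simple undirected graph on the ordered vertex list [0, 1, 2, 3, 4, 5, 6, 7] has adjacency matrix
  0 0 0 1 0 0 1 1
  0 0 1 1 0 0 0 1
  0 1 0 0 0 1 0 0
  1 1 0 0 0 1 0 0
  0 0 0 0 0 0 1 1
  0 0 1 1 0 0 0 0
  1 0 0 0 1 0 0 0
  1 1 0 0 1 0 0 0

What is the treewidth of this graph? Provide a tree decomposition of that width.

Treewidth 2.
Bags: B1 = {1, 2, 5}  B2 = {1, 3, 5}  B3 = {1, 3, 7}  B4 = {0, 3, 7}  B5 = {0, 4, 7}  B6 = {0, 4, 6}
Tree: B1–B2, B2–B3, B3–B4, B4–B5, B5–B6

Each bag holds 3 vertices, so the decomposition has width 2, which upper-bounds the treewidth. Since 2–5–3–1–2 is a cycle in G, G is not acyclic. Forests are exactly the graphs of treewidth ≤ 1, so tw(G) ≥ 2. Hence tw(G) = 2 exactly.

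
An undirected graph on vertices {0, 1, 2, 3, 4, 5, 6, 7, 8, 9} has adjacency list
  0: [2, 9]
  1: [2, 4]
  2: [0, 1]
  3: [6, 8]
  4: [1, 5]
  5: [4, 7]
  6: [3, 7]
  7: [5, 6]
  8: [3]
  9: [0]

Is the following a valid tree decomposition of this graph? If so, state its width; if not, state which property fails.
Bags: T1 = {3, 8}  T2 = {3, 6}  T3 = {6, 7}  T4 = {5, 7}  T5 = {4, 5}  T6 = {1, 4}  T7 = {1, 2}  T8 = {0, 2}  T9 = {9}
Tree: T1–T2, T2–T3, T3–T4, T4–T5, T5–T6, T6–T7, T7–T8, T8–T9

No — edge (0,9) lies in no bag.

A tree decomposition must satisfy three properties: every vertex lies in some bag; for every edge, both endpoints lie together in some bag; and for every vertex, the bags containing it form a connected subtree. Here edge (0,9) lies in no bag, so the decomposition is invalid.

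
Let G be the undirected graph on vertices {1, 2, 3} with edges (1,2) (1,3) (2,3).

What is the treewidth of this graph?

A width-2 tree decomposition is:
Bags: B1 = {1, 2, 3}
Tree: (single bag)
With just one bag of size 3, the width is 3 − 1 = 2, so tw(G) ≤ 2. For the lower bound, the 3 vertices {1, 2, 3} are pairwise adjacent, and any tree decomposition puts a clique entirely inside one bag — forcing width ≥ 2. Combining the bounds, tw(G) = 2.

2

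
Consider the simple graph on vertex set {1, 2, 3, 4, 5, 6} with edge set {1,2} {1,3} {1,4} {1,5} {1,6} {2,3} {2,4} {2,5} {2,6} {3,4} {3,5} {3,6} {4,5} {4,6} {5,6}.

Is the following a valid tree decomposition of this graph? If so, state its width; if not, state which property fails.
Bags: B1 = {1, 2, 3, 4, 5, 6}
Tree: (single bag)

Every vertex of G appears in some bag (union = {1, 2, 3, 4, 5, 6}); every edge is covered by a bag; and for each vertex v the set of bags containing v is connected in the bag tree. The decomposition is therefore valid. The largest bag has 6 vertices, so the width is 5.

Yes; width 5.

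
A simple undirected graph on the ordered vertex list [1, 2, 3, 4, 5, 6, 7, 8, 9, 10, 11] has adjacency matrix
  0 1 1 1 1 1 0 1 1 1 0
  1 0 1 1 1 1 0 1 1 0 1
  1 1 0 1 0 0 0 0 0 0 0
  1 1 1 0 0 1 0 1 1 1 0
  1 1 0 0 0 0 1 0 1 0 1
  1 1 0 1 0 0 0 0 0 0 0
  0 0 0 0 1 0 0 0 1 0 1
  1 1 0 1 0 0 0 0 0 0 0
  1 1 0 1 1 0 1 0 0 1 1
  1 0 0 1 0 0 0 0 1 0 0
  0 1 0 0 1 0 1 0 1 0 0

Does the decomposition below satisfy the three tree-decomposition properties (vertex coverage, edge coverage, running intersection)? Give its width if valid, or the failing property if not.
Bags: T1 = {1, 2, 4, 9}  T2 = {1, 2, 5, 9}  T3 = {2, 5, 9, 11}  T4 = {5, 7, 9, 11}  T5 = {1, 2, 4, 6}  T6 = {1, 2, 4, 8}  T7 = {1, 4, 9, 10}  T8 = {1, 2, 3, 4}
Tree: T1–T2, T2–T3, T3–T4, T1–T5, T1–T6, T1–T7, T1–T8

Checking the three conditions: (i) the bags cover all of {1, 2, 3, 4, 5, 6, 7, 8, 9, 10, 11}; (ii) for each edge, some bag contains both endpoints; (iii) the bags containing any fixed vertex form a subtree. All hold, so the decomposition is valid with width 4 − 1 = 3.

Yes; width 3.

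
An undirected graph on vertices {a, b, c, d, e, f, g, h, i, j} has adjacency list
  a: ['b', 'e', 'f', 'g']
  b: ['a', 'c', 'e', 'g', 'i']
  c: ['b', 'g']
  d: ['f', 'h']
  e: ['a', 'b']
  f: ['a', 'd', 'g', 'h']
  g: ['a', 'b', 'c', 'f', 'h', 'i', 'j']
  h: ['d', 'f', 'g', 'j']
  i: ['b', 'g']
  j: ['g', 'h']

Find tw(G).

2

A width-2 tree decomposition is:
Bags: B1 = {a, f, g}  B2 = {f, g, h}  B3 = {g, h, j}  B4 = {a, b, g}  B5 = {a, b, e}  B6 = {d, f, h}  B7 = {b, g, i}  B8 = {b, c, g}
Tree: B1–B2, B2–B3, B1–B4, B4–B5, B2–B6, B4–B7, B7–B8
The largest bag has 3 vertices, giving width 2; this decomposition certifies tw(G) ≤ 2. On the other hand G contains the 3-clique {d, f, h}. A clique must lie in a single bag of any decomposition, so no decomposition can have width below 2. Therefore the treewidth is 2.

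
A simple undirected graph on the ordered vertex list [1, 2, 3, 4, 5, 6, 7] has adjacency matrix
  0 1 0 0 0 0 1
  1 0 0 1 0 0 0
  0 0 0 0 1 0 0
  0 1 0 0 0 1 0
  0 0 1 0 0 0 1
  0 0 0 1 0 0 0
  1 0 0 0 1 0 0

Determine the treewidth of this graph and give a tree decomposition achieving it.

The largest bag has 2 vertices, giving width 1; this decomposition certifies tw(G) ≤ 1. G has an edge, so its treewidth is at least 1. The upper and lower bounds meet at 1, so that is the treewidth.

Treewidth 1.
One optimal decomposition is:
Bags: B1 = {4, 6}  B2 = {2, 4}  B3 = {1, 2}  B4 = {1, 7}  B5 = {5, 7}  B6 = {3, 5}
Tree: B1–B2, B2–B3, B3–B4, B4–B5, B5–B6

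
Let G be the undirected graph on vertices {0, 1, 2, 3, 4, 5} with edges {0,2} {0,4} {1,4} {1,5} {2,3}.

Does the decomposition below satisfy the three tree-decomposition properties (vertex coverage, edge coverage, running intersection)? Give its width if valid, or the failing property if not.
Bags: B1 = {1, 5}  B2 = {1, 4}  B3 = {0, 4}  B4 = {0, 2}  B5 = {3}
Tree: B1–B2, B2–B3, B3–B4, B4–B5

No — edge (2,3) lies in no bag.

A tree decomposition must satisfy three properties: every vertex lies in some bag; for every edge, both endpoints lie together in some bag; and for every vertex, the bags containing it form a connected subtree. Here edge (2,3) lies in no bag, so the decomposition is invalid.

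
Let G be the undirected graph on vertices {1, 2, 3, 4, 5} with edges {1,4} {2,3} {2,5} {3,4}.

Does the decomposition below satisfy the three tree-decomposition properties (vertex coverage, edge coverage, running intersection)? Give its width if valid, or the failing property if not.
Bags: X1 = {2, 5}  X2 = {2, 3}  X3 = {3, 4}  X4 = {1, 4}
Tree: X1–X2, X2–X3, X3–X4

Vertex coverage: the bags together contain {1, 2, 3, 4, 5}, the full vertex set. Edge coverage: each edge of G has both endpoints in at least one bag. Running intersection: for every vertex, the bags containing it form a connected subtree. All three properties hold, so this is a valid tree decomposition of width max|bag| − 1 = 1, and hence tw(G) ≤ 1.

Yes; width 1.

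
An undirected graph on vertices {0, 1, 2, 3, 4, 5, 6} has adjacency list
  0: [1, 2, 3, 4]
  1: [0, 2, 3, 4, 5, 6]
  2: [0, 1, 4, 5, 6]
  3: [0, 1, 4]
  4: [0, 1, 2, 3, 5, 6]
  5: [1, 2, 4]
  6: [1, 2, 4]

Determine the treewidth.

A width-3 tree decomposition is:
Bags: B1 = {1, 2, 4, 6}  B2 = {0, 1, 2, 4}  B3 = {0, 1, 3, 4}  B4 = {1, 2, 4, 5}
Tree: B1–B2, B2–B3, B1–B4
The largest bag has 4 vertices, giving width 3; this decomposition certifies tw(G) ≤ 3. For the lower bound, the 4 vertices {0, 1, 2, 4} are pairwise adjacent, and any tree decomposition puts a clique entirely inside one bag — forcing width ≥ 3. Hence tw(G) = 3 exactly.

3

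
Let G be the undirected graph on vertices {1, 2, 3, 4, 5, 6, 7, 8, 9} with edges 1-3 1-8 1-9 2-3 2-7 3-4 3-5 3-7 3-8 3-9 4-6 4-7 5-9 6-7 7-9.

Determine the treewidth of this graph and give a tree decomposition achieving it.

Treewidth 2.
One such decomposition:
Bags: B1 = {1, 3, 9}  B2 = {1, 3, 8}  B3 = {3, 5, 9}  B4 = {3, 7, 9}  B5 = {3, 4, 7}  B6 = {2, 3, 7}  B7 = {4, 6, 7}
Tree: B1–B2, B1–B3, B1–B4, B4–B5, B5–B6, B5–B7

Every bag has size at most 3, so the width is 3 − 1 = 2 and tw(G) ≤ 2. Conversely, {1, 3, 8} is a clique of size 3, and the vertices of any clique must share a bag in every tree decomposition; so some bag has ≥ 3 vertices and tw(G) ≥ 2. Combining the bounds, tw(G) = 2.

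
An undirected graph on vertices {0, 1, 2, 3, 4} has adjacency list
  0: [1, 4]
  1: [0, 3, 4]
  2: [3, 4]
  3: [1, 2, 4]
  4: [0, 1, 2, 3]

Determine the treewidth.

2

A width-2 tree decomposition is:
Bags: B1 = {2, 3, 4}  B2 = {1, 3, 4}  B3 = {0, 1, 4}
Tree: B1–B2, B2–B3
Each bag holds 3 vertices, so the decomposition has width 2, which upper-bounds the treewidth. For the lower bound, the 3 vertices {0, 1, 4} are pairwise adjacent, and any tree decomposition puts a clique entirely inside one bag — forcing width ≥ 2. Hence tw(G) = 2 exactly.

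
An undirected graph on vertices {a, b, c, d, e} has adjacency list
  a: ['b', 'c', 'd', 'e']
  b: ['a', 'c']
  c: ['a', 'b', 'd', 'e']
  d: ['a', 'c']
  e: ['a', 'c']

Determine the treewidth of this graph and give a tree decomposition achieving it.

Each bag holds 3 vertices, so the decomposition has width 2, which upper-bounds the treewidth. Conversely, {a, c, d} is a clique of size 3, and the vertices of any clique must share a bag in every tree decomposition; so some bag has ≥ 3 vertices and tw(G) ≥ 2. Hence tw(G) = 2 exactly.

Treewidth 2.
Bags: B1 = {a, c, d}  B2 = {a, b, c}  B3 = {a, c, e}
Tree: B1–B2, B2–B3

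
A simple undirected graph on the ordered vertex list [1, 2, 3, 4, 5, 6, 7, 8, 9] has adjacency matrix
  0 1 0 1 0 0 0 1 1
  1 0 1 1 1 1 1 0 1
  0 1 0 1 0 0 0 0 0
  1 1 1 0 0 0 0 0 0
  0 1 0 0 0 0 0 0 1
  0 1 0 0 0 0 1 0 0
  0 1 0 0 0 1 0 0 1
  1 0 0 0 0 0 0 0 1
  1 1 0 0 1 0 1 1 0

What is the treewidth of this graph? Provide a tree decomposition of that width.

Treewidth 2.
One optimal decomposition is:
Bags: B1 = {2, 3, 4}  B2 = {1, 2, 4}  B3 = {1, 2, 9}  B4 = {2, 7, 9}  B5 = {1, 8, 9}  B6 = {2, 5, 9}  B7 = {2, 6, 7}
Tree: B1–B2, B2–B3, B3–B4, B3–B5, B3–B6, B4–B7

Each bag holds 3 vertices, so the decomposition has width 2, which upper-bounds the treewidth. Conversely, {1, 8, 9} is a clique of size 3, and the vertices of any clique must share a bag in every tree decomposition; so some bag has ≥ 3 vertices and tw(G) ≥ 2. Therefore the treewidth is 2.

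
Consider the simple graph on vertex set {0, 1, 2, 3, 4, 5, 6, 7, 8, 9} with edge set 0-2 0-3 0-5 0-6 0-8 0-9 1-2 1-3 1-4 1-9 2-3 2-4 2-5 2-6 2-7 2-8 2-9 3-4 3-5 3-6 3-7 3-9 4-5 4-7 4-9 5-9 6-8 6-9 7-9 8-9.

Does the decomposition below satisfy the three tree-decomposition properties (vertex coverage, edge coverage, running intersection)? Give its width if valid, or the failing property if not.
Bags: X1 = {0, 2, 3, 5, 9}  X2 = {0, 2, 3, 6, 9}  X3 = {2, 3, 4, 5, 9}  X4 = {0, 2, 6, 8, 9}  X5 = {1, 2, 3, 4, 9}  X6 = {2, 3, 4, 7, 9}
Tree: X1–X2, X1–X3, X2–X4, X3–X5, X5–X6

Yes; width 4.

Checking the three conditions: (i) the bags cover all of {0, 1, 2, 3, 4, 5, 6, 7, 8, 9}; (ii) for each edge, some bag contains both endpoints; (iii) the bags containing any fixed vertex form a subtree. All hold, so the decomposition is valid with width 5 − 1 = 4.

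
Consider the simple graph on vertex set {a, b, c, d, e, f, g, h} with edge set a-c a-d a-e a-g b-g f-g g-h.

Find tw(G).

1

A width-1 tree decomposition is:
Bags: B1 = {a, g}  B2 = {a, c}  B3 = {f, g}  B4 = {a, e}  B5 = {a, d}  B6 = {b, g}  B7 = {g, h}
Tree: B1–B2, B1–B3, B1–B4, B1–B5, B1–B6, B1–B7
Each bag holds 2 vertices, so the decomposition has width 1, which upper-bounds the treewidth. Any graph with an edge has treewidth ≥ 1, and G has the edge g–a. Therefore the treewidth is 1.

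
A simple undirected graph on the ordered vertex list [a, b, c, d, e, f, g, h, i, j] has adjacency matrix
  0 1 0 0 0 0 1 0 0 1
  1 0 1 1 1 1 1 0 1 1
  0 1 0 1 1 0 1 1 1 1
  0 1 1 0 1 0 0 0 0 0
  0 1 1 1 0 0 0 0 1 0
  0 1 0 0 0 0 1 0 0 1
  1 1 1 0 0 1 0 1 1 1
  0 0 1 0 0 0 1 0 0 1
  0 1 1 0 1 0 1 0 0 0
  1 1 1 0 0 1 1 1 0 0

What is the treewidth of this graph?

3

A width-3 tree decomposition is:
Bags: B1 = {b, c, g, i}  B2 = {b, c, e, i}  B3 = {b, c, g, j}  B4 = {b, c, d, e}  B5 = {c, g, h, j}  B6 = {b, f, g, j}  B7 = {a, b, g, j}
Tree: B1–B2, B1–B3, B2–B4, B3–B5, B3–B6, B6–B7
Every bag has size at most 4, so the width is 4 − 1 = 3 and tw(G) ≤ 3. On the other hand G contains the 4-clique {c, g, h, j}. A clique must lie in a single bag of any decomposition, so no decomposition can have width below 3. Hence tw(G) = 3 exactly.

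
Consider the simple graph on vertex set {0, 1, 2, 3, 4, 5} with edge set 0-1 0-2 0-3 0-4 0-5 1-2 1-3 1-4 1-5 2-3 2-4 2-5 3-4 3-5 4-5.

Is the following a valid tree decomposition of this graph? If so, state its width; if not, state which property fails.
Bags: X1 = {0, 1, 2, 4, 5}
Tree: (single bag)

A tree decomposition must satisfy three properties: every vertex lies in some bag; for every edge, both endpoints lie together in some bag; and for every vertex, the bags containing it form a connected subtree. Here vertex 3 appears in no bag, so the decomposition is invalid.

No — vertex 3 appears in no bag.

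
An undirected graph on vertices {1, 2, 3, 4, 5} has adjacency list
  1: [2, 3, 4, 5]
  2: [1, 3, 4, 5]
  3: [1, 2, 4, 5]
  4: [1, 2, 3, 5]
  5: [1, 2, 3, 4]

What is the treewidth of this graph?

A width-4 tree decomposition is:
Bags: B1 = {1, 2, 3, 4, 5}
Tree: (single bag)
With just one bag of size 5, the width is 5 − 1 = 4, so tw(G) ≤ 4. Conversely, {1, 2, 3, 4, 5} is a clique of size 5, and the vertices of any clique must share a bag in every tree decomposition; so some bag has ≥ 5 vertices and tw(G) ≥ 4. Therefore the treewidth is 4.

4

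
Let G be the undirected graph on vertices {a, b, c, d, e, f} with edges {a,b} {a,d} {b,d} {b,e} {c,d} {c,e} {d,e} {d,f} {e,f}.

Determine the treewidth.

A width-2 tree decomposition is:
Bags: B1 = {c, d, e}  B2 = {b, d, e}  B3 = {a, b, d}  B4 = {d, e, f}
Tree: B1–B2, B2–B3, B1–B4
Each bag holds 3 vertices, so the decomposition has width 2, which upper-bounds the treewidth. Conversely, {c, d, e} is a clique of size 3, and the vertices of any clique must share a bag in every tree decomposition; so some bag has ≥ 3 vertices and tw(G) ≥ 2. Therefore the treewidth is 2.

2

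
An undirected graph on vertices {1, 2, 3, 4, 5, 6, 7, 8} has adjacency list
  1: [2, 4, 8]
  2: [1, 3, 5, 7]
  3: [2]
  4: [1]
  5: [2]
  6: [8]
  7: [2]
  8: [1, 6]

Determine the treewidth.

A width-1 tree decomposition is:
Bags: B1 = {1, 8}  B2 = {1, 2}  B3 = {6, 8}  B4 = {2, 5}  B5 = {2, 7}  B6 = {1, 4}  B7 = {2, 3}
Tree: B1–B2, B1–B3, B2–B4, B4–B5, B2–B6, B2–B7
Each bag holds 2 vertices, so the decomposition has width 1, which upper-bounds the treewidth. Any graph with an edge has treewidth ≥ 1, and G has the edge 8–1. The upper and lower bounds meet at 1, so that is the treewidth.

1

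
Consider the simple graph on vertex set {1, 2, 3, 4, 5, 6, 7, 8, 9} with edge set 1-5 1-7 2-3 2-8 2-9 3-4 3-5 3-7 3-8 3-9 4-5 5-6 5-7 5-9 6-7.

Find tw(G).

2

A width-2 tree decomposition is:
Bags: B1 = {3, 5, 9}  B2 = {3, 5, 7}  B3 = {5, 6, 7}  B4 = {2, 3, 9}  B5 = {2, 3, 8}  B6 = {3, 4, 5}  B7 = {1, 5, 7}
Tree: B1–B2, B2–B3, B1–B4, B4–B5, B2–B6, B2–B7
Every bag has size at most 3, so the width is 3 − 1 = 2 and tw(G) ≤ 2. Conversely, {1, 5, 7} is a clique of size 3, and the vertices of any clique must share a bag in every tree decomposition; so some bag has ≥ 3 vertices and tw(G) ≥ 2. Therefore the treewidth is 2.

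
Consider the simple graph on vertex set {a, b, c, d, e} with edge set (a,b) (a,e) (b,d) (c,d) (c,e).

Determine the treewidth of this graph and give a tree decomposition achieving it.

Treewidth 2.
One optimal decomposition is:
Bags: B1 = {a, b, d}  B2 = {a, d, e}  B3 = {c, d, e}
Tree: B1–B2, B2–B3

Every bag has size at most 3, so the width is 3 − 1 = 2 and tw(G) ≤ 2. Since d–b–a–e–c–d is a cycle in G, G is not acyclic. Forests are exactly the graphs of treewidth ≤ 1, so tw(G) ≥ 2. Combining the bounds, tw(G) = 2.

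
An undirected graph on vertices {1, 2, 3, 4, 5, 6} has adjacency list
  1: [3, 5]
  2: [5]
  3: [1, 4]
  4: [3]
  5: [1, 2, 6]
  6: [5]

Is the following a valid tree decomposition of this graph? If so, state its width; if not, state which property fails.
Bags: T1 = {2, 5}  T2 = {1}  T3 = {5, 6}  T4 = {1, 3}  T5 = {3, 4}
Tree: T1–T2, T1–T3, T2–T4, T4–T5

A tree decomposition must satisfy three properties: every vertex lies in some bag; for every edge, both endpoints lie together in some bag; and for every vertex, the bags containing it form a connected subtree. Here edge (5,1) lies in no bag, so the decomposition is invalid.

No — edge (5,1) lies in no bag.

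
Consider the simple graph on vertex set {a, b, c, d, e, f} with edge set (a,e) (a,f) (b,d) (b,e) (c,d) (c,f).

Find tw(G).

2

A width-2 tree decomposition is:
Bags: B1 = {c, d, f}  B2 = {b, d, f}  B3 = {b, e, f}  B4 = {a, e, f}
Tree: B1–B2, B2–B3, B3–B4
The largest bag has 3 vertices, giving width 2; this decomposition certifies tw(G) ≤ 2. For the lower bound, G contains the cycle f–c–d–b–e–a–f, so G is not a forest; only forests have treewidth ≤ 1, hence tw(G) ≥ 2. Hence tw(G) = 2 exactly.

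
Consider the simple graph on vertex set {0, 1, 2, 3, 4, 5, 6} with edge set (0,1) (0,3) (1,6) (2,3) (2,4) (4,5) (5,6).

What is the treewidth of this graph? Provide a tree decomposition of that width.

Treewidth 2.
One optimal decomposition is:
Bags: B1 = {0, 1, 3}  B2 = {1, 3, 6}  B3 = {3, 5, 6}  B4 = {3, 4, 5}  B5 = {2, 3, 4}
Tree: B1–B2, B2–B3, B3–B4, B4–B5

Each bag holds 3 vertices, so the decomposition has width 2, which upper-bounds the treewidth. Since 3–0–1–6–5–4–2–3 is a cycle in G, G is not acyclic. Forests are exactly the graphs of treewidth ≤ 1, so tw(G) ≥ 2. Combining the bounds, tw(G) = 2.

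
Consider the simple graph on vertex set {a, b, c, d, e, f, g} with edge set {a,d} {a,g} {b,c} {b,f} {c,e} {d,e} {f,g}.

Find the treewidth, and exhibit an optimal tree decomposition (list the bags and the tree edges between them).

Every bag has size at most 3, so the width is 3 − 1 = 2 and tw(G) ≤ 2. For the lower bound, G contains the cycle a–g–f–b–c–e–d–a, so G is not a forest; only forests have treewidth ≤ 1, hence tw(G) ≥ 2. Hence tw(G) = 2 exactly.

Treewidth 2.
One optimal decomposition is:
Bags: B1 = {a, f, g}  B2 = {a, b, f}  B3 = {a, b, c}  B4 = {a, c, e}  B5 = {a, d, e}
Tree: B1–B2, B2–B3, B3–B4, B4–B5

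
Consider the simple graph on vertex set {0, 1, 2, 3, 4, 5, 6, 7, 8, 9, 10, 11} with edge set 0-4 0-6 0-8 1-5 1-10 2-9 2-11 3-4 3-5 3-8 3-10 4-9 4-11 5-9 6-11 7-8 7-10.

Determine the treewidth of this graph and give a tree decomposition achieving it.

Treewidth 3.
Bags: B1 = {0, 2, 6, 11}  B2 = {0, 2, 4, 11}  B3 = {0, 2, 4, 9}  B4 = {0, 4, 8, 9}  B5 = {3, 4, 8, 9}  B6 = {3, 5, 8, 9}  B7 = {3, 5, 7, 8}  B8 = {3, 5, 7, 10}  B9 = {1, 5, 7, 10}
Tree: B1–B2, B2–B3, B3–B4, B4–B5, B5–B6, B6–B7, B7–B8, B8–B9

Each bag holds 4 vertices, so the decomposition has width 3, which upper-bounds the treewidth. For the lower bound: the 4 vertex sets {2,6,11}, {0}, {4}, {3,5,8,9} are disjoint, each induces a connected subgraph, and every pair is joined by at least one edge of G. Contracting each set to a single vertex therefore yields K_{4} as a minor, and since treewidth is minor-monotone, tw(G) ≥ tw(K_{4}) = 3. Combining the bounds, tw(G) = 3.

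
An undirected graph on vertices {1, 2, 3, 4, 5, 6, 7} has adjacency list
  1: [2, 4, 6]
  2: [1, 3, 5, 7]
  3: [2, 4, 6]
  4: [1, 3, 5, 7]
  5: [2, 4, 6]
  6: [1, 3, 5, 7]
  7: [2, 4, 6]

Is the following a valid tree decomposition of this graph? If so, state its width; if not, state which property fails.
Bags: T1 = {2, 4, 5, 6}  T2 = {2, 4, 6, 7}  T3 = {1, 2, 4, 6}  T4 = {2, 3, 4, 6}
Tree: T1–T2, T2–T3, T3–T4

Checking the three conditions: (i) the bags cover all of {1, 2, 3, 4, 5, 6, 7}; (ii) for each edge, some bag contains both endpoints; (iii) the bags containing any fixed vertex form a subtree. All hold, so the decomposition is valid with width 4 − 1 = 3.

Yes; width 3.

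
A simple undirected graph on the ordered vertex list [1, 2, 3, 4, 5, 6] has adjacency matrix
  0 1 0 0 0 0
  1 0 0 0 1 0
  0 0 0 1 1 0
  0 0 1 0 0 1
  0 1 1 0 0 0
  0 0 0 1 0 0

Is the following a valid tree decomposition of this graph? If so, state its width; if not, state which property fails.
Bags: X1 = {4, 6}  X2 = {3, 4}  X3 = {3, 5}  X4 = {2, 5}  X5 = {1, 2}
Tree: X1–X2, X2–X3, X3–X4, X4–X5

Yes; width 1.

Every vertex of G appears in some bag (union = {1, 2, 3, 4, 5, 6}); every edge is covered by a bag; and for each vertex v the set of bags containing v is connected in the bag tree. The decomposition is therefore valid. The largest bag has 2 vertices, so the width is 1.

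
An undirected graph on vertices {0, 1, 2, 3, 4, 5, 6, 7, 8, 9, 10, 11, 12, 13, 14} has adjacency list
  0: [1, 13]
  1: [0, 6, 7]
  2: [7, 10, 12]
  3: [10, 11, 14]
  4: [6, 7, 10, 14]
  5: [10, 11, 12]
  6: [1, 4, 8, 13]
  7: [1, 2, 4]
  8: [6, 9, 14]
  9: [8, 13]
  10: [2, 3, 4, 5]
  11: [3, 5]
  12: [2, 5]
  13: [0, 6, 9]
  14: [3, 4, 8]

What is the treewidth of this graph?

A width-3 tree decomposition is:
Bags: B1 = {2, 5, 11, 12}  B2 = {2, 5, 10, 11}  B3 = {2, 3, 10, 11}  B4 = {2, 3, 7, 10}  B5 = {3, 4, 7, 10}  B6 = {3, 4, 7, 14}  B7 = {1, 4, 7, 14}  B8 = {1, 4, 6, 14}  B9 = {1, 6, 8, 14}  B10 = {0, 1, 6, 8}  B11 = {0, 6, 8, 13}  B12 = {0, 8, 9, 13}
Tree: B1–B2, B2–B3, B3–B4, B4–B5, B5–B6, B6–B7, B7–B8, B8–B9, B9–B10, B10–B11, B11–B12
Every bag has size at most 4, so the width is 4 − 1 = 3 and tw(G) ≤ 3. For the lower bound: the 4 vertex sets {5,11,12}, {2}, {10}, {3,4,7,14} are disjoint, each induces a connected subgraph, and every pair is joined by at least one edge of G. Contracting each set to a single vertex therefore yields K_{4} as a minor, and since treewidth is minor-monotone, tw(G) ≥ tw(K_{4}) = 3. The upper and lower bounds meet at 3, so that is the treewidth.

3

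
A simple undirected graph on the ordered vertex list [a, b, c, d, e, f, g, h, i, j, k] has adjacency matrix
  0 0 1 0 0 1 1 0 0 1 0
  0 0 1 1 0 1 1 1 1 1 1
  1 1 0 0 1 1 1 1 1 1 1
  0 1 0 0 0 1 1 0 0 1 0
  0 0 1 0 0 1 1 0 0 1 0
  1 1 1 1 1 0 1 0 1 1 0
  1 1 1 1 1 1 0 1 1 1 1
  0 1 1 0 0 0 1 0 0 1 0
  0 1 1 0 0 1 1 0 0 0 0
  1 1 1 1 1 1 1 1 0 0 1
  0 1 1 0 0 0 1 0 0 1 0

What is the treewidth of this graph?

A width-4 tree decomposition is:
Bags: B1 = {b, c, f, g, j}  B2 = {a, c, f, g, j}  B3 = {c, e, f, g, j}  B4 = {b, c, g, j, k}  B5 = {b, c, g, h, j}  B6 = {b, d, f, g, j}  B7 = {b, c, f, g, i}
Tree: B1–B2, B1–B3, B1–B4, B4–B5, B1–B6, B1–B7
Each bag holds 5 vertices, so the decomposition has width 4, which upper-bounds the treewidth. Conversely, {b, d, f, g, j} is a clique of size 5, and the vertices of any clique must share a bag in every tree decomposition; so some bag has ≥ 5 vertices and tw(G) ≥ 4. Hence tw(G) = 4 exactly.

4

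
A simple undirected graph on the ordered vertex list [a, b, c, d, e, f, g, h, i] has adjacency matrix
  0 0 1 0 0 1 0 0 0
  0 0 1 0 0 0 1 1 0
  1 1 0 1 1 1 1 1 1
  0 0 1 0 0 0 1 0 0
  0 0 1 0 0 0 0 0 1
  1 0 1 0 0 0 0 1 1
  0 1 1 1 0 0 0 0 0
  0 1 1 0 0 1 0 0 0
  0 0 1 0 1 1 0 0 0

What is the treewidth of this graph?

2

A width-2 tree decomposition is:
Bags: B1 = {c, f, h}  B2 = {b, c, h}  B3 = {c, f, i}  B4 = {a, c, f}  B5 = {b, c, g}  B6 = {c, e, i}  B7 = {c, d, g}
Tree: B1–B2, B1–B3, B1–B4, B2–B5, B3–B6, B5–B7
Every bag has size at most 3, so the width is 3 − 1 = 2 and tw(G) ≤ 2. Conversely, {c, d, g} is a clique of size 3, and the vertices of any clique must share a bag in every tree decomposition; so some bag has ≥ 3 vertices and tw(G) ≥ 2. The upper and lower bounds meet at 2, so that is the treewidth.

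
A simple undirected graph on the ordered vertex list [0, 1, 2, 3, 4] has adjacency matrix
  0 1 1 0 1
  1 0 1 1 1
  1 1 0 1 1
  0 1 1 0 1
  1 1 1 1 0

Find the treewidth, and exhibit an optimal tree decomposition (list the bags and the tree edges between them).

Treewidth 3.
One such decomposition:
Bags: B1 = {1, 2, 3, 4}  B2 = {0, 1, 2, 4}
Tree: B1–B2

Each bag holds 4 vertices, so the decomposition has width 3, which upper-bounds the treewidth. Conversely, {0, 1, 2, 4} is a clique of size 4, and the vertices of any clique must share a bag in every tree decomposition; so some bag has ≥ 4 vertices and tw(G) ≥ 3. The upper and lower bounds meet at 3, so that is the treewidth.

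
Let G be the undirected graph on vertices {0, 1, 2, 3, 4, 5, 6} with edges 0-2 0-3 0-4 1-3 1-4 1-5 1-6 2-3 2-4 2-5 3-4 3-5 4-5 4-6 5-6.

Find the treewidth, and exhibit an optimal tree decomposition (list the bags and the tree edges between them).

Treewidth 3.
One optimal decomposition is:
Bags: B1 = {2, 3, 4, 5}  B2 = {0, 2, 3, 4}  B3 = {1, 3, 4, 5}  B4 = {1, 4, 5, 6}
Tree: B1–B2, B1–B3, B3–B4

The largest bag has 4 vertices, giving width 3; this decomposition certifies tw(G) ≤ 3. On the other hand G contains the 4-clique {1, 3, 4, 5}. A clique must lie in a single bag of any decomposition, so no decomposition can have width below 3. Combining the bounds, tw(G) = 3.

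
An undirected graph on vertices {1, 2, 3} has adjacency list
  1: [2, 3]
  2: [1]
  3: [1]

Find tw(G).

A width-1 tree decomposition is:
Bags: B1 = {1, 2}  B2 = {1, 3}
Tree: B1–B2
Every bag has size at most 2, so the width is 2 − 1 = 1 and tw(G) ≤ 1. Since G has at least one edge (e.g. 1–2), it is not an edgeless graph, so tw(G) ≥ 1. Combining the bounds, tw(G) = 1.

1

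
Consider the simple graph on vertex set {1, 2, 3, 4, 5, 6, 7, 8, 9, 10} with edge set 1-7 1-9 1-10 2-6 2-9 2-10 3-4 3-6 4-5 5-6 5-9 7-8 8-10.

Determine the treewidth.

2

A width-2 tree decomposition is:
Bags: B1 = {7, 8, 10}  B2 = {1, 7, 10}  B3 = {1, 2, 10}  B4 = {1, 2, 9}  B5 = {2, 6, 9}  B6 = {5, 6, 9}  B7 = {3, 5, 6}  B8 = {3, 4, 5}
Tree: B1–B2, B2–B3, B3–B4, B4–B5, B5–B6, B6–B7, B7–B8
Each bag holds 3 vertices, so the decomposition has width 2, which upper-bounds the treewidth. The edges 8–7–1–10–8 form a cycle, so G is not a tree and its treewidth is at least 2. Combining the bounds, tw(G) = 2.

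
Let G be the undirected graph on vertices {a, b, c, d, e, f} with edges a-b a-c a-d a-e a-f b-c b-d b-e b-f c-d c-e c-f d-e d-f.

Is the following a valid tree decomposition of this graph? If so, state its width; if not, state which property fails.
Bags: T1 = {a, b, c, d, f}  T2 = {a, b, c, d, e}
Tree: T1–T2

Checking the three conditions: (i) the bags cover all of {a, b, c, d, e, f}; (ii) for each edge, some bag contains both endpoints; (iii) the bags containing any fixed vertex form a subtree. All hold, so the decomposition is valid with width 5 − 1 = 4.

Yes; width 4.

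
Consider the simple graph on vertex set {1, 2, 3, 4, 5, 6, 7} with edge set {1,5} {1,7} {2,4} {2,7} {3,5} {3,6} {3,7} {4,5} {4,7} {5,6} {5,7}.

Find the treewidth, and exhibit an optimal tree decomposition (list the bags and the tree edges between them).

Treewidth 2.
One such decomposition:
Bags: B1 = {4, 5, 7}  B2 = {2, 4, 7}  B3 = {3, 5, 7}  B4 = {3, 5, 6}  B5 = {1, 5, 7}
Tree: B1–B2, B1–B3, B3–B4, B3–B5

The largest bag has 3 vertices, giving width 2; this decomposition certifies tw(G) ≤ 2. Conversely, {2, 4, 7} is a clique of size 3, and the vertices of any clique must share a bag in every tree decomposition; so some bag has ≥ 3 vertices and tw(G) ≥ 2. Combining the bounds, tw(G) = 2.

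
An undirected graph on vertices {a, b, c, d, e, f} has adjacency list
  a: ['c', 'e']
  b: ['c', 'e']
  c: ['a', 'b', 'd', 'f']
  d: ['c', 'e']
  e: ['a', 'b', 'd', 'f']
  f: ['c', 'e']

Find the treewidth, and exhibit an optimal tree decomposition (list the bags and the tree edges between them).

Treewidth 2.
One such decomposition:
Bags: B1 = {a, c, e}  B2 = {b, c, e}  B3 = {c, d, e}  B4 = {c, e, f}
Tree: B1–B2, B2–B3, B3–B4

The largest bag has 3 vertices, giving width 2; this decomposition certifies tw(G) ≤ 2. Since a–c–b–e–a is a cycle in G, G is not acyclic. Forests are exactly the graphs of treewidth ≤ 1, so tw(G) ≥ 2. Combining the bounds, tw(G) = 2.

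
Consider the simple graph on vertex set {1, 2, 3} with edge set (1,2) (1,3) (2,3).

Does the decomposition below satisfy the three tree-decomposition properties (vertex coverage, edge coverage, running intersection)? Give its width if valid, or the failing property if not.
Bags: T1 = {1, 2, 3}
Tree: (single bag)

Vertex coverage: the bags together contain {1, 2, 3}, the full vertex set. Edge coverage: each edge of G has both endpoints in at least one bag. Running intersection: for every vertex, the bags containing it form a connected subtree. All three properties hold, so this is a valid tree decomposition of width max|bag| − 1 = 2, and hence tw(G) ≤ 2.

Yes; width 2.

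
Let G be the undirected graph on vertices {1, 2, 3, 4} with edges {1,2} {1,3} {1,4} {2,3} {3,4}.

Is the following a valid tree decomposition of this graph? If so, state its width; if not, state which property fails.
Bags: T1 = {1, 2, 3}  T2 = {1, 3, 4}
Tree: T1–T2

Vertex coverage: the bags together contain {1, 2, 3, 4}, the full vertex set. Edge coverage: each edge of G has both endpoints in at least one bag. Running intersection: for every vertex, the bags containing it form a connected subtree. All three properties hold, so this is a valid tree decomposition of width max|bag| − 1 = 2, and hence tw(G) ≤ 2.

Yes; width 2.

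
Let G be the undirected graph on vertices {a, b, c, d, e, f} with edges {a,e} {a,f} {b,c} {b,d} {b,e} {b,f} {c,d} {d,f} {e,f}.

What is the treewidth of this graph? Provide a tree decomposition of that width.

Treewidth 2.
One such decomposition:
Bags: B1 = {b, d, f}  B2 = {b, e, f}  B3 = {a, e, f}  B4 = {b, c, d}
Tree: B1–B2, B2–B3, B1–B4

Every bag has size at most 3, so the width is 3 − 1 = 2 and tw(G) ≤ 2. For the lower bound, the 3 vertices {b, c, d} are pairwise adjacent, and any tree decomposition puts a clique entirely inside one bag — forcing width ≥ 2. The upper and lower bounds meet at 2, so that is the treewidth.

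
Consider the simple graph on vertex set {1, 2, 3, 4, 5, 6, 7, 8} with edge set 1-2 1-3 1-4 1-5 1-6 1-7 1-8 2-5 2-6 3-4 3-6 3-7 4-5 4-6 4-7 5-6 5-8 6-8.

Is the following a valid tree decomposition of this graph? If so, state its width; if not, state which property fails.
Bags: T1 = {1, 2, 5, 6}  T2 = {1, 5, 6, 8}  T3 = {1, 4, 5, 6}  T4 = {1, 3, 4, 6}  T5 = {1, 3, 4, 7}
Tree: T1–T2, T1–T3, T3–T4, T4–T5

Every vertex of G appears in some bag (union = {1, 2, 3, 4, 5, 6, 7, 8}); every edge is covered by a bag; and for each vertex v the set of bags containing v is connected in the bag tree. The decomposition is therefore valid. The largest bag has 4 vertices, so the width is 3.

Yes; width 3.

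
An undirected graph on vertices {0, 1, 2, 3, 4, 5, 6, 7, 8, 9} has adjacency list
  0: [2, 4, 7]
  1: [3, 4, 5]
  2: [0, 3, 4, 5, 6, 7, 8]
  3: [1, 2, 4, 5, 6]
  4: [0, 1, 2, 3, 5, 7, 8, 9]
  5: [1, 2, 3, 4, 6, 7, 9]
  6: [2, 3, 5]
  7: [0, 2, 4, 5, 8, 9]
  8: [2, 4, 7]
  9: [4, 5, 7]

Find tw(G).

3

A width-3 tree decomposition is:
Bags: B1 = {2, 3, 4, 5}  B2 = {2, 4, 5, 7}  B3 = {2, 4, 7, 8}  B4 = {0, 2, 4, 7}  B5 = {1, 3, 4, 5}  B6 = {2, 3, 5, 6}  B7 = {4, 5, 7, 9}
Tree: B1–B2, B2–B3, B3–B4, B1–B5, B1–B6, B2–B7
The largest bag has 4 vertices, giving width 3; this decomposition certifies tw(G) ≤ 3. For the lower bound, the 4 vertices {1, 3, 4, 5} are pairwise adjacent, and any tree decomposition puts a clique entirely inside one bag — forcing width ≥ 3. The upper and lower bounds meet at 3, so that is the treewidth.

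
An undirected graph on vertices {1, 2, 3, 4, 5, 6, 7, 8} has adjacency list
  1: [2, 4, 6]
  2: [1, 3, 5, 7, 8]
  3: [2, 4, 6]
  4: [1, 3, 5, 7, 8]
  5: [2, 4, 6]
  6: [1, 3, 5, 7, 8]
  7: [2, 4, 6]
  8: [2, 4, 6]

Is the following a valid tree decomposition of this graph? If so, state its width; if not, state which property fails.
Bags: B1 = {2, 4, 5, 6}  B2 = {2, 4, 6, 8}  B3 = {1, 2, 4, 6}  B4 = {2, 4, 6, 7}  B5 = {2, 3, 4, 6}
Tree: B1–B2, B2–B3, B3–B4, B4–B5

Yes; width 3.

Vertex coverage: the bags together contain {1, 2, 3, 4, 5, 6, 7, 8}, the full vertex set. Edge coverage: each edge of G has both endpoints in at least one bag. Running intersection: for every vertex, the bags containing it form a connected subtree. All three properties hold, so this is a valid tree decomposition of width max|bag| − 1 = 3, and hence tw(G) ≤ 3.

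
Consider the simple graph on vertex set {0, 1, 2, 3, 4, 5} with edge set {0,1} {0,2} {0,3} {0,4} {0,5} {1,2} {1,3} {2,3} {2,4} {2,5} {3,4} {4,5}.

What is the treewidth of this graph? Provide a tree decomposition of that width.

Each bag holds 4 vertices, so the decomposition has width 3, which upper-bounds the treewidth. For the lower bound, the 4 vertices {0, 1, 2, 3} are pairwise adjacent, and any tree decomposition puts a clique entirely inside one bag — forcing width ≥ 3. The upper and lower bounds meet at 3, so that is the treewidth.

Treewidth 3.
Bags: B1 = {0, 1, 2, 3}  B2 = {0, 2, 3, 4}  B3 = {0, 2, 4, 5}
Tree: B1–B2, B2–B3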